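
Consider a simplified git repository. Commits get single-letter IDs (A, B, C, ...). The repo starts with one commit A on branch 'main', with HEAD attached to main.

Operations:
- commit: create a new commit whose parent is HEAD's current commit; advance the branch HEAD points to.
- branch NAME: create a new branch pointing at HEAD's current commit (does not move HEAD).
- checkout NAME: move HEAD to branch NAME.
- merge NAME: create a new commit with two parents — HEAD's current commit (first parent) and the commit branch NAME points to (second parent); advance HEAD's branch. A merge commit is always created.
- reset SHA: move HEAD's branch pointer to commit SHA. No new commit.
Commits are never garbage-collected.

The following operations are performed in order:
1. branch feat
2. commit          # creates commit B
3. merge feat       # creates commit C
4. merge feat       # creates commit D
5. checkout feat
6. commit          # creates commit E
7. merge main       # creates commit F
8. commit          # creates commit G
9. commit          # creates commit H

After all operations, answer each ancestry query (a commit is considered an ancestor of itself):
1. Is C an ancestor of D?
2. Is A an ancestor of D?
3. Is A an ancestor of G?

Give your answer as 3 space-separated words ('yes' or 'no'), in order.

Answer: yes yes yes

Derivation:
After op 1 (branch): HEAD=main@A [feat=A main=A]
After op 2 (commit): HEAD=main@B [feat=A main=B]
After op 3 (merge): HEAD=main@C [feat=A main=C]
After op 4 (merge): HEAD=main@D [feat=A main=D]
After op 5 (checkout): HEAD=feat@A [feat=A main=D]
After op 6 (commit): HEAD=feat@E [feat=E main=D]
After op 7 (merge): HEAD=feat@F [feat=F main=D]
After op 8 (commit): HEAD=feat@G [feat=G main=D]
After op 9 (commit): HEAD=feat@H [feat=H main=D]
ancestors(D) = {A,B,C,D}; C in? yes
ancestors(D) = {A,B,C,D}; A in? yes
ancestors(G) = {A,B,C,D,E,F,G}; A in? yes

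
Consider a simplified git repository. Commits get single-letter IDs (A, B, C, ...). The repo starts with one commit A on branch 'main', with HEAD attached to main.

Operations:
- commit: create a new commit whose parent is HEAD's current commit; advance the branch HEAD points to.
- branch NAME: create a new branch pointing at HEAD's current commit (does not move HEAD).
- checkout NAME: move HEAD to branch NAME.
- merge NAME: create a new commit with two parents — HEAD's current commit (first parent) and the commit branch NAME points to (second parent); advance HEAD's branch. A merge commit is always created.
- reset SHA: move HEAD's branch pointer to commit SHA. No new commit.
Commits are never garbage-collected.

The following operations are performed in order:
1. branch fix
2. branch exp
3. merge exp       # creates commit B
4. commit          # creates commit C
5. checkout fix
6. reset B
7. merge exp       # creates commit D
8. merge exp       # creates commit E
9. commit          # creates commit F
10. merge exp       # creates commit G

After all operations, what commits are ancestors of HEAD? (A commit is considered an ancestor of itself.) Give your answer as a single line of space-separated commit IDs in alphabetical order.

Answer: A B D E F G

Derivation:
After op 1 (branch): HEAD=main@A [fix=A main=A]
After op 2 (branch): HEAD=main@A [exp=A fix=A main=A]
After op 3 (merge): HEAD=main@B [exp=A fix=A main=B]
After op 4 (commit): HEAD=main@C [exp=A fix=A main=C]
After op 5 (checkout): HEAD=fix@A [exp=A fix=A main=C]
After op 6 (reset): HEAD=fix@B [exp=A fix=B main=C]
After op 7 (merge): HEAD=fix@D [exp=A fix=D main=C]
After op 8 (merge): HEAD=fix@E [exp=A fix=E main=C]
After op 9 (commit): HEAD=fix@F [exp=A fix=F main=C]
After op 10 (merge): HEAD=fix@G [exp=A fix=G main=C]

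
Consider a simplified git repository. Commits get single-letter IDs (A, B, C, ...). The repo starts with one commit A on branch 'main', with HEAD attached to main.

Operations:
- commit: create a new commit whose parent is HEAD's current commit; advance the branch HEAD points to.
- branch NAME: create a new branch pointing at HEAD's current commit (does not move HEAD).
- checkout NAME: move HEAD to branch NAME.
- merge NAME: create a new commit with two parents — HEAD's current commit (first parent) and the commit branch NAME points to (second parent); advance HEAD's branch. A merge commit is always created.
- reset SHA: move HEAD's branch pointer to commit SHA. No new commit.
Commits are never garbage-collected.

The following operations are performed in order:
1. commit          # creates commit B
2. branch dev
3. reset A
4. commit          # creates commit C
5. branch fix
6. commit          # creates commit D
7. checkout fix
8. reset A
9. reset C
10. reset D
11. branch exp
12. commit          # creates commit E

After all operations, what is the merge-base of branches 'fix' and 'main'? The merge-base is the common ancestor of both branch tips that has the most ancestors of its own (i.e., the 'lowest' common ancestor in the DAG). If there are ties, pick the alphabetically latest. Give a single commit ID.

After op 1 (commit): HEAD=main@B [main=B]
After op 2 (branch): HEAD=main@B [dev=B main=B]
After op 3 (reset): HEAD=main@A [dev=B main=A]
After op 4 (commit): HEAD=main@C [dev=B main=C]
After op 5 (branch): HEAD=main@C [dev=B fix=C main=C]
After op 6 (commit): HEAD=main@D [dev=B fix=C main=D]
After op 7 (checkout): HEAD=fix@C [dev=B fix=C main=D]
After op 8 (reset): HEAD=fix@A [dev=B fix=A main=D]
After op 9 (reset): HEAD=fix@C [dev=B fix=C main=D]
After op 10 (reset): HEAD=fix@D [dev=B fix=D main=D]
After op 11 (branch): HEAD=fix@D [dev=B exp=D fix=D main=D]
After op 12 (commit): HEAD=fix@E [dev=B exp=D fix=E main=D]
ancestors(fix=E): ['A', 'C', 'D', 'E']
ancestors(main=D): ['A', 'C', 'D']
common: ['A', 'C', 'D']

Answer: D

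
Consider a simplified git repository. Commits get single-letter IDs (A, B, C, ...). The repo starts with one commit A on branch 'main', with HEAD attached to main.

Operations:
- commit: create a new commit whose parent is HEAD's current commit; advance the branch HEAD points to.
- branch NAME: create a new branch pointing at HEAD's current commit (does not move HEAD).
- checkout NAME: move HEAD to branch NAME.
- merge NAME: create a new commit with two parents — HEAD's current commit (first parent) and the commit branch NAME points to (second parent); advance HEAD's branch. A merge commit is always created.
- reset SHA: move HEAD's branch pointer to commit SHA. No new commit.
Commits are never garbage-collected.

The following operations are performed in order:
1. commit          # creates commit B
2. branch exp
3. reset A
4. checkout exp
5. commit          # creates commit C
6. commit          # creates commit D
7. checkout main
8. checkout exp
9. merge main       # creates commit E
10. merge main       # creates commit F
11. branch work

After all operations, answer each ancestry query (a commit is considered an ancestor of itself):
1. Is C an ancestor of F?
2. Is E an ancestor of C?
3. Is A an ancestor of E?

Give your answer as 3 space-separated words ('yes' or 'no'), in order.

Answer: yes no yes

Derivation:
After op 1 (commit): HEAD=main@B [main=B]
After op 2 (branch): HEAD=main@B [exp=B main=B]
After op 3 (reset): HEAD=main@A [exp=B main=A]
After op 4 (checkout): HEAD=exp@B [exp=B main=A]
After op 5 (commit): HEAD=exp@C [exp=C main=A]
After op 6 (commit): HEAD=exp@D [exp=D main=A]
After op 7 (checkout): HEAD=main@A [exp=D main=A]
After op 8 (checkout): HEAD=exp@D [exp=D main=A]
After op 9 (merge): HEAD=exp@E [exp=E main=A]
After op 10 (merge): HEAD=exp@F [exp=F main=A]
After op 11 (branch): HEAD=exp@F [exp=F main=A work=F]
ancestors(F) = {A,B,C,D,E,F}; C in? yes
ancestors(C) = {A,B,C}; E in? no
ancestors(E) = {A,B,C,D,E}; A in? yes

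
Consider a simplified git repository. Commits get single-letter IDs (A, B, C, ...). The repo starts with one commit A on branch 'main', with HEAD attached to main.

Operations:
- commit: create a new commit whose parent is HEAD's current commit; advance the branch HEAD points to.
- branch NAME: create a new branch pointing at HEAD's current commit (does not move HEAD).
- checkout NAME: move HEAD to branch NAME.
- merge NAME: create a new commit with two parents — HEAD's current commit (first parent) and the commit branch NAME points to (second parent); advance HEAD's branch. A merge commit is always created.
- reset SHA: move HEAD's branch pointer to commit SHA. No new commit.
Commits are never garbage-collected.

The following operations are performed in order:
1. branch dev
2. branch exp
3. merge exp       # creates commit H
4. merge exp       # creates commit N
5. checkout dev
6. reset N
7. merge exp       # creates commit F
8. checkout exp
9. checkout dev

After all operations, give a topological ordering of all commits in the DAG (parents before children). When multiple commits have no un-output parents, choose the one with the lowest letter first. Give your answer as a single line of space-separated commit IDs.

Answer: A H N F

Derivation:
After op 1 (branch): HEAD=main@A [dev=A main=A]
After op 2 (branch): HEAD=main@A [dev=A exp=A main=A]
After op 3 (merge): HEAD=main@H [dev=A exp=A main=H]
After op 4 (merge): HEAD=main@N [dev=A exp=A main=N]
After op 5 (checkout): HEAD=dev@A [dev=A exp=A main=N]
After op 6 (reset): HEAD=dev@N [dev=N exp=A main=N]
After op 7 (merge): HEAD=dev@F [dev=F exp=A main=N]
After op 8 (checkout): HEAD=exp@A [dev=F exp=A main=N]
After op 9 (checkout): HEAD=dev@F [dev=F exp=A main=N]
commit A: parents=[]
commit F: parents=['N', 'A']
commit H: parents=['A', 'A']
commit N: parents=['H', 'A']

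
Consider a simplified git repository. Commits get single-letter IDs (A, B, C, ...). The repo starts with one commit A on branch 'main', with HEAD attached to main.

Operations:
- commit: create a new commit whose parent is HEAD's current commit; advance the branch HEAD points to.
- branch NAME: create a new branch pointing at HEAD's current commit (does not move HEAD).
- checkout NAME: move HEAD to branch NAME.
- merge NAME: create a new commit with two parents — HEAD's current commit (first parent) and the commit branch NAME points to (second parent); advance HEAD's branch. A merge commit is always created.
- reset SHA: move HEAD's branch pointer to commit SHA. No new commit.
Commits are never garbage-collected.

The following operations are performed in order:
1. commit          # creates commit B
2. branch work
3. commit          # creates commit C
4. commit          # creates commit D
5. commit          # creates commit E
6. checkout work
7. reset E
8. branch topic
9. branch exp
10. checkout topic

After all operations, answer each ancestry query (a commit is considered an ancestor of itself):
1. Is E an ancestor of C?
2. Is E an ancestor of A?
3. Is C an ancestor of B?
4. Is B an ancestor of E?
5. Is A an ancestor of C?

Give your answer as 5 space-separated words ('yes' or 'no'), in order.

After op 1 (commit): HEAD=main@B [main=B]
After op 2 (branch): HEAD=main@B [main=B work=B]
After op 3 (commit): HEAD=main@C [main=C work=B]
After op 4 (commit): HEAD=main@D [main=D work=B]
After op 5 (commit): HEAD=main@E [main=E work=B]
After op 6 (checkout): HEAD=work@B [main=E work=B]
After op 7 (reset): HEAD=work@E [main=E work=E]
After op 8 (branch): HEAD=work@E [main=E topic=E work=E]
After op 9 (branch): HEAD=work@E [exp=E main=E topic=E work=E]
After op 10 (checkout): HEAD=topic@E [exp=E main=E topic=E work=E]
ancestors(C) = {A,B,C}; E in? no
ancestors(A) = {A}; E in? no
ancestors(B) = {A,B}; C in? no
ancestors(E) = {A,B,C,D,E}; B in? yes
ancestors(C) = {A,B,C}; A in? yes

Answer: no no no yes yes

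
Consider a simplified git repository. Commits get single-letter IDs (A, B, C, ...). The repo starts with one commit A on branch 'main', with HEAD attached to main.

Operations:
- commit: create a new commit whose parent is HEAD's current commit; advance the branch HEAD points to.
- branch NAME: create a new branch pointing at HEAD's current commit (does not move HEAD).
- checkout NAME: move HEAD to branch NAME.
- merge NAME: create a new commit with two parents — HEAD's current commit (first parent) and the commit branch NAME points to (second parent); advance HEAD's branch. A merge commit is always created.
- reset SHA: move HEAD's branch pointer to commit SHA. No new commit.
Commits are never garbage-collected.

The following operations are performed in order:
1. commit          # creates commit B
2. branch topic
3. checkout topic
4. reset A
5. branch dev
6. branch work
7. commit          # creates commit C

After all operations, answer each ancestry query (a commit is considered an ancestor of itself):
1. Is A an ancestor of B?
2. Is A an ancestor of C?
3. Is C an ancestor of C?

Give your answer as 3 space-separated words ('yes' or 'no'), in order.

Answer: yes yes yes

Derivation:
After op 1 (commit): HEAD=main@B [main=B]
After op 2 (branch): HEAD=main@B [main=B topic=B]
After op 3 (checkout): HEAD=topic@B [main=B topic=B]
After op 4 (reset): HEAD=topic@A [main=B topic=A]
After op 5 (branch): HEAD=topic@A [dev=A main=B topic=A]
After op 6 (branch): HEAD=topic@A [dev=A main=B topic=A work=A]
After op 7 (commit): HEAD=topic@C [dev=A main=B topic=C work=A]
ancestors(B) = {A,B}; A in? yes
ancestors(C) = {A,C}; A in? yes
ancestors(C) = {A,C}; C in? yes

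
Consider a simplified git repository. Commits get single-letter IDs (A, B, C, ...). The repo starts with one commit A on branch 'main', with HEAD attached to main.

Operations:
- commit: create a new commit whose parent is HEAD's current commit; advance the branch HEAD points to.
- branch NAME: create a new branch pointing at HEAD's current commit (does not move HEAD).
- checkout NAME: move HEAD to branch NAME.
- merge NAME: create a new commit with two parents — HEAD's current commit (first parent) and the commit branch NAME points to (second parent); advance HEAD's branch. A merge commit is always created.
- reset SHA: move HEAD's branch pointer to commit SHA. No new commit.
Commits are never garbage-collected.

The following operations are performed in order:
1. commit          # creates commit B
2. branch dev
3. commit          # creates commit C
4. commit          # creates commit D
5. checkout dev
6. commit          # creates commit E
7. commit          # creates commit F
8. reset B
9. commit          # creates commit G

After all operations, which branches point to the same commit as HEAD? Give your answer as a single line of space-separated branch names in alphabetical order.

After op 1 (commit): HEAD=main@B [main=B]
After op 2 (branch): HEAD=main@B [dev=B main=B]
After op 3 (commit): HEAD=main@C [dev=B main=C]
After op 4 (commit): HEAD=main@D [dev=B main=D]
After op 5 (checkout): HEAD=dev@B [dev=B main=D]
After op 6 (commit): HEAD=dev@E [dev=E main=D]
After op 7 (commit): HEAD=dev@F [dev=F main=D]
After op 8 (reset): HEAD=dev@B [dev=B main=D]
After op 9 (commit): HEAD=dev@G [dev=G main=D]

Answer: dev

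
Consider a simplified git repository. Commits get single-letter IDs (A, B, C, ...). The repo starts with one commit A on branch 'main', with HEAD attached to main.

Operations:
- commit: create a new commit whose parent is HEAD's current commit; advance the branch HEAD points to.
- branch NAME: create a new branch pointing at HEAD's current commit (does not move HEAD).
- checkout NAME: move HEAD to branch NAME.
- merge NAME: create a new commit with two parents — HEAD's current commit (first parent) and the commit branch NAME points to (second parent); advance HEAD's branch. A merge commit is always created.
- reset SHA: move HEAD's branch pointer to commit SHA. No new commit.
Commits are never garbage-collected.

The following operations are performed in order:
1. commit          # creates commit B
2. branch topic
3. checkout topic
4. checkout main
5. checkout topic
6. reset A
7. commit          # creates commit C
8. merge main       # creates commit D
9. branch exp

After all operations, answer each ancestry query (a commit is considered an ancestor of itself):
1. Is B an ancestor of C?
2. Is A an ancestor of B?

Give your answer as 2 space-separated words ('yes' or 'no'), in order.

Answer: no yes

Derivation:
After op 1 (commit): HEAD=main@B [main=B]
After op 2 (branch): HEAD=main@B [main=B topic=B]
After op 3 (checkout): HEAD=topic@B [main=B topic=B]
After op 4 (checkout): HEAD=main@B [main=B topic=B]
After op 5 (checkout): HEAD=topic@B [main=B topic=B]
After op 6 (reset): HEAD=topic@A [main=B topic=A]
After op 7 (commit): HEAD=topic@C [main=B topic=C]
After op 8 (merge): HEAD=topic@D [main=B topic=D]
After op 9 (branch): HEAD=topic@D [exp=D main=B topic=D]
ancestors(C) = {A,C}; B in? no
ancestors(B) = {A,B}; A in? yes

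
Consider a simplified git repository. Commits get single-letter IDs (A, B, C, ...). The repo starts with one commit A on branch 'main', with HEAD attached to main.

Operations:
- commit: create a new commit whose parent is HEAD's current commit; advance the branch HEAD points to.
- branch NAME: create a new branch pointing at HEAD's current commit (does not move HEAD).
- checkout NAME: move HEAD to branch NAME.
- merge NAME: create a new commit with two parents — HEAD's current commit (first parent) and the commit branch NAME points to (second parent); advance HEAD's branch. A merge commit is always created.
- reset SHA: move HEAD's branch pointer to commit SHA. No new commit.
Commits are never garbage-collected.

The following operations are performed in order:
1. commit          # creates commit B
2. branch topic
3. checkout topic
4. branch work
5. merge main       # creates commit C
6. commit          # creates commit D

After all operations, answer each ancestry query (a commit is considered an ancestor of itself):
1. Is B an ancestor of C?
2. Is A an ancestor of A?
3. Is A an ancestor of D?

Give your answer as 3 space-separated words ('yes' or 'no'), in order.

Answer: yes yes yes

Derivation:
After op 1 (commit): HEAD=main@B [main=B]
After op 2 (branch): HEAD=main@B [main=B topic=B]
After op 3 (checkout): HEAD=topic@B [main=B topic=B]
After op 4 (branch): HEAD=topic@B [main=B topic=B work=B]
After op 5 (merge): HEAD=topic@C [main=B topic=C work=B]
After op 6 (commit): HEAD=topic@D [main=B topic=D work=B]
ancestors(C) = {A,B,C}; B in? yes
ancestors(A) = {A}; A in? yes
ancestors(D) = {A,B,C,D}; A in? yes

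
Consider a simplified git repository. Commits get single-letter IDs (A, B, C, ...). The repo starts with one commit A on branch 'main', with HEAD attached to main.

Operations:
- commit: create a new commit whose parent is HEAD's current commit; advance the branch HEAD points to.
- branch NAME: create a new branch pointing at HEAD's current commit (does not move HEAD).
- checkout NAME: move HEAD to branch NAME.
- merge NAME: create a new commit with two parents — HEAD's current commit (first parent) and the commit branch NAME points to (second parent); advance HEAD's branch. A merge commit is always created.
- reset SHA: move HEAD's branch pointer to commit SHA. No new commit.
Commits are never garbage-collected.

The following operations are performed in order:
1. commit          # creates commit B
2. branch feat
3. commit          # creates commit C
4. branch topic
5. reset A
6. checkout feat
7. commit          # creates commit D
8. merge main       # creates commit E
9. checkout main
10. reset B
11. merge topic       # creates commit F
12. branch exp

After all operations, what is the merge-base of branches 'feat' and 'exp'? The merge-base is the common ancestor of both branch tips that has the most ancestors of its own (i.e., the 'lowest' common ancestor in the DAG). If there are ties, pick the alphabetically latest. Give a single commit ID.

Answer: B

Derivation:
After op 1 (commit): HEAD=main@B [main=B]
After op 2 (branch): HEAD=main@B [feat=B main=B]
After op 3 (commit): HEAD=main@C [feat=B main=C]
After op 4 (branch): HEAD=main@C [feat=B main=C topic=C]
After op 5 (reset): HEAD=main@A [feat=B main=A topic=C]
After op 6 (checkout): HEAD=feat@B [feat=B main=A topic=C]
After op 7 (commit): HEAD=feat@D [feat=D main=A topic=C]
After op 8 (merge): HEAD=feat@E [feat=E main=A topic=C]
After op 9 (checkout): HEAD=main@A [feat=E main=A topic=C]
After op 10 (reset): HEAD=main@B [feat=E main=B topic=C]
After op 11 (merge): HEAD=main@F [feat=E main=F topic=C]
After op 12 (branch): HEAD=main@F [exp=F feat=E main=F topic=C]
ancestors(feat=E): ['A', 'B', 'D', 'E']
ancestors(exp=F): ['A', 'B', 'C', 'F']
common: ['A', 'B']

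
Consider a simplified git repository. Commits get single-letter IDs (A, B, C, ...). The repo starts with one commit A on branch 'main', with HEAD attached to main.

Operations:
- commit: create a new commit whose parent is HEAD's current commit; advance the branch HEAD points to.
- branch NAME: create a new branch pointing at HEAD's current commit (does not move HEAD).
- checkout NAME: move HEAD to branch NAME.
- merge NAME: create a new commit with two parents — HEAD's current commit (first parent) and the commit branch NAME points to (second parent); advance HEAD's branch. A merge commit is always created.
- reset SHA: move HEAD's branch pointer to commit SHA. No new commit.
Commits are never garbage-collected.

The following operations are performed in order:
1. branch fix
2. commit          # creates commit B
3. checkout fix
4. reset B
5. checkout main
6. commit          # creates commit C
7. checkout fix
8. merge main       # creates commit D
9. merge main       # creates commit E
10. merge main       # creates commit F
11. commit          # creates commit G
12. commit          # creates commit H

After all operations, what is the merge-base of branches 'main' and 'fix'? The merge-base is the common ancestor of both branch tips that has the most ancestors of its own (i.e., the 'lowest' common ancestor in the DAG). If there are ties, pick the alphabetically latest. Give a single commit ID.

Answer: C

Derivation:
After op 1 (branch): HEAD=main@A [fix=A main=A]
After op 2 (commit): HEAD=main@B [fix=A main=B]
After op 3 (checkout): HEAD=fix@A [fix=A main=B]
After op 4 (reset): HEAD=fix@B [fix=B main=B]
After op 5 (checkout): HEAD=main@B [fix=B main=B]
After op 6 (commit): HEAD=main@C [fix=B main=C]
After op 7 (checkout): HEAD=fix@B [fix=B main=C]
After op 8 (merge): HEAD=fix@D [fix=D main=C]
After op 9 (merge): HEAD=fix@E [fix=E main=C]
After op 10 (merge): HEAD=fix@F [fix=F main=C]
After op 11 (commit): HEAD=fix@G [fix=G main=C]
After op 12 (commit): HEAD=fix@H [fix=H main=C]
ancestors(main=C): ['A', 'B', 'C']
ancestors(fix=H): ['A', 'B', 'C', 'D', 'E', 'F', 'G', 'H']
common: ['A', 'B', 'C']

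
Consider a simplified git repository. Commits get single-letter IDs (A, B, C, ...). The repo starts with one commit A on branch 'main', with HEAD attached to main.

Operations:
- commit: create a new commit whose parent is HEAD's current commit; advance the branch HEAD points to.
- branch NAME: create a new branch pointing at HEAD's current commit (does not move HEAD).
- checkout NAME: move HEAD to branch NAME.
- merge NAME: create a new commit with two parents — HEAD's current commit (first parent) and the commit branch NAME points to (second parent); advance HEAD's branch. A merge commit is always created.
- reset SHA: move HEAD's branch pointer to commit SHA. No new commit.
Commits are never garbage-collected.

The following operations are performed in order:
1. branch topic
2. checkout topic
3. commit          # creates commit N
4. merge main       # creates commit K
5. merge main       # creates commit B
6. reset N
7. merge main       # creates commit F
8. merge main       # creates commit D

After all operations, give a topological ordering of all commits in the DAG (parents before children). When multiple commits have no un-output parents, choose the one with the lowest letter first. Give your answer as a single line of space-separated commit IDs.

Answer: A N F D K B

Derivation:
After op 1 (branch): HEAD=main@A [main=A topic=A]
After op 2 (checkout): HEAD=topic@A [main=A topic=A]
After op 3 (commit): HEAD=topic@N [main=A topic=N]
After op 4 (merge): HEAD=topic@K [main=A topic=K]
After op 5 (merge): HEAD=topic@B [main=A topic=B]
After op 6 (reset): HEAD=topic@N [main=A topic=N]
After op 7 (merge): HEAD=topic@F [main=A topic=F]
After op 8 (merge): HEAD=topic@D [main=A topic=D]
commit A: parents=[]
commit B: parents=['K', 'A']
commit D: parents=['F', 'A']
commit F: parents=['N', 'A']
commit K: parents=['N', 'A']
commit N: parents=['A']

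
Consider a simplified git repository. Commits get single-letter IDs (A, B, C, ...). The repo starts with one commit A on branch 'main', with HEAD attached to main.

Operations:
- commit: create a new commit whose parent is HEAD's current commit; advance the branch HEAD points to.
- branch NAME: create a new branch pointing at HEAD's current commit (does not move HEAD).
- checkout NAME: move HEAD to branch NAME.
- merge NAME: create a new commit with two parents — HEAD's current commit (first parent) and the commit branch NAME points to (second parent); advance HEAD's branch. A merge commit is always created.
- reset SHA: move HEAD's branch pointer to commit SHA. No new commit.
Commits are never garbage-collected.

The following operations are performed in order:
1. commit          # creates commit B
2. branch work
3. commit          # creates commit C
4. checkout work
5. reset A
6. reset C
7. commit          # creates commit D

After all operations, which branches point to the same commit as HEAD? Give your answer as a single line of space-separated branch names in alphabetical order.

After op 1 (commit): HEAD=main@B [main=B]
After op 2 (branch): HEAD=main@B [main=B work=B]
After op 3 (commit): HEAD=main@C [main=C work=B]
After op 4 (checkout): HEAD=work@B [main=C work=B]
After op 5 (reset): HEAD=work@A [main=C work=A]
After op 6 (reset): HEAD=work@C [main=C work=C]
After op 7 (commit): HEAD=work@D [main=C work=D]

Answer: work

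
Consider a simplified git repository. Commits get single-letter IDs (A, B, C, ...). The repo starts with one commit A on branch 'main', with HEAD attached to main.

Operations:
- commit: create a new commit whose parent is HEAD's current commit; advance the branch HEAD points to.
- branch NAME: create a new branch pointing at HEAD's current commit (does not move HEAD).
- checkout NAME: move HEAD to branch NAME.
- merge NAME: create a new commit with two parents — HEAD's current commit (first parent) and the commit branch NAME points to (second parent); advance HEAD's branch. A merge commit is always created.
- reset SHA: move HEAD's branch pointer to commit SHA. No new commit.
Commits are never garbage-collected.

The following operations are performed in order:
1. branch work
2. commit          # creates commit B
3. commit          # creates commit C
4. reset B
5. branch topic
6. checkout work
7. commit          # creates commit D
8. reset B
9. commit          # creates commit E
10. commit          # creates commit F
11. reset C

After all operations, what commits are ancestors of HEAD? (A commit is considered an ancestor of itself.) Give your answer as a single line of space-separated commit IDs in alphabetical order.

After op 1 (branch): HEAD=main@A [main=A work=A]
After op 2 (commit): HEAD=main@B [main=B work=A]
After op 3 (commit): HEAD=main@C [main=C work=A]
After op 4 (reset): HEAD=main@B [main=B work=A]
After op 5 (branch): HEAD=main@B [main=B topic=B work=A]
After op 6 (checkout): HEAD=work@A [main=B topic=B work=A]
After op 7 (commit): HEAD=work@D [main=B topic=B work=D]
After op 8 (reset): HEAD=work@B [main=B topic=B work=B]
After op 9 (commit): HEAD=work@E [main=B topic=B work=E]
After op 10 (commit): HEAD=work@F [main=B topic=B work=F]
After op 11 (reset): HEAD=work@C [main=B topic=B work=C]

Answer: A B C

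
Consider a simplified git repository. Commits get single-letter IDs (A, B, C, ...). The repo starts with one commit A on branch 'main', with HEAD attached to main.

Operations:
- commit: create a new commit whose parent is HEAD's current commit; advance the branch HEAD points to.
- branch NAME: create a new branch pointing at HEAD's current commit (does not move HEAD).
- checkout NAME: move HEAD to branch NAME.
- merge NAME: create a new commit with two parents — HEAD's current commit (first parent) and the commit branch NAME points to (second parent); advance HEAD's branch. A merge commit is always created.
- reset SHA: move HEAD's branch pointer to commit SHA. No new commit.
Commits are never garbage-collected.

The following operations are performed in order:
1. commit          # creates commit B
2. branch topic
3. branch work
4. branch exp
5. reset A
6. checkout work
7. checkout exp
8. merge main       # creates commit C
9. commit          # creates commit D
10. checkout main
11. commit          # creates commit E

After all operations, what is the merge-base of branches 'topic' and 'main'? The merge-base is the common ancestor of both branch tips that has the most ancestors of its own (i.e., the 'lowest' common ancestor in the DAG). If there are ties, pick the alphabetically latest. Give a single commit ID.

After op 1 (commit): HEAD=main@B [main=B]
After op 2 (branch): HEAD=main@B [main=B topic=B]
After op 3 (branch): HEAD=main@B [main=B topic=B work=B]
After op 4 (branch): HEAD=main@B [exp=B main=B topic=B work=B]
After op 5 (reset): HEAD=main@A [exp=B main=A topic=B work=B]
After op 6 (checkout): HEAD=work@B [exp=B main=A topic=B work=B]
After op 7 (checkout): HEAD=exp@B [exp=B main=A topic=B work=B]
After op 8 (merge): HEAD=exp@C [exp=C main=A topic=B work=B]
After op 9 (commit): HEAD=exp@D [exp=D main=A topic=B work=B]
After op 10 (checkout): HEAD=main@A [exp=D main=A topic=B work=B]
After op 11 (commit): HEAD=main@E [exp=D main=E topic=B work=B]
ancestors(topic=B): ['A', 'B']
ancestors(main=E): ['A', 'E']
common: ['A']

Answer: A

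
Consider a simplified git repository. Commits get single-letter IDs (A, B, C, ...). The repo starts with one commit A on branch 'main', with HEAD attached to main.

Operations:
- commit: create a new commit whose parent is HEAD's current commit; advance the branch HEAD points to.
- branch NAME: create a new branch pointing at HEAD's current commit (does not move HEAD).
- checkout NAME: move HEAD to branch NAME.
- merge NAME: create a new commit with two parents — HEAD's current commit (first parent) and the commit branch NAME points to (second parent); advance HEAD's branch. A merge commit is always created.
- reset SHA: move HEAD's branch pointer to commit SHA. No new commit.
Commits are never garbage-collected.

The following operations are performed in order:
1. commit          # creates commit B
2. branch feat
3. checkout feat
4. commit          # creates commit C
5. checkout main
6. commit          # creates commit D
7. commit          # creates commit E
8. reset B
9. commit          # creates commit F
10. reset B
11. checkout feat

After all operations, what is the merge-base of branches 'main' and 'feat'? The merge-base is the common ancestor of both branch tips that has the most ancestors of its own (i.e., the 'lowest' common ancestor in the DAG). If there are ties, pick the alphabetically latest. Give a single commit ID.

After op 1 (commit): HEAD=main@B [main=B]
After op 2 (branch): HEAD=main@B [feat=B main=B]
After op 3 (checkout): HEAD=feat@B [feat=B main=B]
After op 4 (commit): HEAD=feat@C [feat=C main=B]
After op 5 (checkout): HEAD=main@B [feat=C main=B]
After op 6 (commit): HEAD=main@D [feat=C main=D]
After op 7 (commit): HEAD=main@E [feat=C main=E]
After op 8 (reset): HEAD=main@B [feat=C main=B]
After op 9 (commit): HEAD=main@F [feat=C main=F]
After op 10 (reset): HEAD=main@B [feat=C main=B]
After op 11 (checkout): HEAD=feat@C [feat=C main=B]
ancestors(main=B): ['A', 'B']
ancestors(feat=C): ['A', 'B', 'C']
common: ['A', 'B']

Answer: B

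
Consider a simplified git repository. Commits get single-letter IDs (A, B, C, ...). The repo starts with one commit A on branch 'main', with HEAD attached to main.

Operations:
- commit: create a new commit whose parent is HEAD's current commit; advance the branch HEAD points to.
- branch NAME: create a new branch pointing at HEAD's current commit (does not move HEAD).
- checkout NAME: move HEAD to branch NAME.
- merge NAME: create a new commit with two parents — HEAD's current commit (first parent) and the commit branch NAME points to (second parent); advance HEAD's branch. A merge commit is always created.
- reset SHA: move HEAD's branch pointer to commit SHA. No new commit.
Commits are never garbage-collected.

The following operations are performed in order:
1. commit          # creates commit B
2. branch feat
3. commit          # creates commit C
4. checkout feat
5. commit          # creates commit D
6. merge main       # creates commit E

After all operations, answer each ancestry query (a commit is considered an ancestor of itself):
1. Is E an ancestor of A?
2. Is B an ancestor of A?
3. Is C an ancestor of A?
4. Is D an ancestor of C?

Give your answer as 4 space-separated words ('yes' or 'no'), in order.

Answer: no no no no

Derivation:
After op 1 (commit): HEAD=main@B [main=B]
After op 2 (branch): HEAD=main@B [feat=B main=B]
After op 3 (commit): HEAD=main@C [feat=B main=C]
After op 4 (checkout): HEAD=feat@B [feat=B main=C]
After op 5 (commit): HEAD=feat@D [feat=D main=C]
After op 6 (merge): HEAD=feat@E [feat=E main=C]
ancestors(A) = {A}; E in? no
ancestors(A) = {A}; B in? no
ancestors(A) = {A}; C in? no
ancestors(C) = {A,B,C}; D in? no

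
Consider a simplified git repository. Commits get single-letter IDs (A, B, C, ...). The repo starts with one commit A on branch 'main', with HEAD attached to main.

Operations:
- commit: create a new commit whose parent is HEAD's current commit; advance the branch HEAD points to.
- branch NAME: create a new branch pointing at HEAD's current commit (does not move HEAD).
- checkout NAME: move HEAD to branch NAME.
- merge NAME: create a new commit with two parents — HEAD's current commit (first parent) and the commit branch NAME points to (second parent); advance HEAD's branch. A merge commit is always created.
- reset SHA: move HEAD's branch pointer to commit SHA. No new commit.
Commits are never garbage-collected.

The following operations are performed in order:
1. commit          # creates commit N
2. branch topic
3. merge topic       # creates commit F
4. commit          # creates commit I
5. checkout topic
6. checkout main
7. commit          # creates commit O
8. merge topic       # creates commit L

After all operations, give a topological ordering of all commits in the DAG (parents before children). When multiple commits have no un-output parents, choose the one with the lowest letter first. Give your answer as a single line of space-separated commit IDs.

Answer: A N F I O L

Derivation:
After op 1 (commit): HEAD=main@N [main=N]
After op 2 (branch): HEAD=main@N [main=N topic=N]
After op 3 (merge): HEAD=main@F [main=F topic=N]
After op 4 (commit): HEAD=main@I [main=I topic=N]
After op 5 (checkout): HEAD=topic@N [main=I topic=N]
After op 6 (checkout): HEAD=main@I [main=I topic=N]
After op 7 (commit): HEAD=main@O [main=O topic=N]
After op 8 (merge): HEAD=main@L [main=L topic=N]
commit A: parents=[]
commit F: parents=['N', 'N']
commit I: parents=['F']
commit L: parents=['O', 'N']
commit N: parents=['A']
commit O: parents=['I']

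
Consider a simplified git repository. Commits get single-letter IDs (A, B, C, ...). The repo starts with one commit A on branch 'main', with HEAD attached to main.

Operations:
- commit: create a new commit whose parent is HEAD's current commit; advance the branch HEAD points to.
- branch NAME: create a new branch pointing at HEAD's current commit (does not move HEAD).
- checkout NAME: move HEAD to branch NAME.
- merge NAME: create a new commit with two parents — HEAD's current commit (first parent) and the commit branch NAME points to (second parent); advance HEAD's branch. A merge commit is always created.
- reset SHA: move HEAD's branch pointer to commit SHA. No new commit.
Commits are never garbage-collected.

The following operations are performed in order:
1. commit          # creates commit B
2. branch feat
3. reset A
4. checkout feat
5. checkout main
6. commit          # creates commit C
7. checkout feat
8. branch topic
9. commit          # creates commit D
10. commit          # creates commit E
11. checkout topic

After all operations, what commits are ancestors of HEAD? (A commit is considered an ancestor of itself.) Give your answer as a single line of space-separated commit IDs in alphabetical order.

Answer: A B

Derivation:
After op 1 (commit): HEAD=main@B [main=B]
After op 2 (branch): HEAD=main@B [feat=B main=B]
After op 3 (reset): HEAD=main@A [feat=B main=A]
After op 4 (checkout): HEAD=feat@B [feat=B main=A]
After op 5 (checkout): HEAD=main@A [feat=B main=A]
After op 6 (commit): HEAD=main@C [feat=B main=C]
After op 7 (checkout): HEAD=feat@B [feat=B main=C]
After op 8 (branch): HEAD=feat@B [feat=B main=C topic=B]
After op 9 (commit): HEAD=feat@D [feat=D main=C topic=B]
After op 10 (commit): HEAD=feat@E [feat=E main=C topic=B]
After op 11 (checkout): HEAD=topic@B [feat=E main=C topic=B]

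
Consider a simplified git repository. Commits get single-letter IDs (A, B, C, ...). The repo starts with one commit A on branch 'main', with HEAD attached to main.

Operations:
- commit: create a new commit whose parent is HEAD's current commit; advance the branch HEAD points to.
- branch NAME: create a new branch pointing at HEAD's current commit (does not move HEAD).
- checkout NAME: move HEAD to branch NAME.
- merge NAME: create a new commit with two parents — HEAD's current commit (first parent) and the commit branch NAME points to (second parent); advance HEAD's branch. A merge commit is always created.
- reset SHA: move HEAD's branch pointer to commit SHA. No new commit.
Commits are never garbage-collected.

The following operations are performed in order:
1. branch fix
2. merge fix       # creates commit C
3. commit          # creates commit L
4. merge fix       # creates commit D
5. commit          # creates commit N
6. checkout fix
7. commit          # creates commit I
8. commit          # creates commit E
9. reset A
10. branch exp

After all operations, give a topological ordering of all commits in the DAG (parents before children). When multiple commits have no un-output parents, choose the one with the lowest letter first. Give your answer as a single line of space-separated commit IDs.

After op 1 (branch): HEAD=main@A [fix=A main=A]
After op 2 (merge): HEAD=main@C [fix=A main=C]
After op 3 (commit): HEAD=main@L [fix=A main=L]
After op 4 (merge): HEAD=main@D [fix=A main=D]
After op 5 (commit): HEAD=main@N [fix=A main=N]
After op 6 (checkout): HEAD=fix@A [fix=A main=N]
After op 7 (commit): HEAD=fix@I [fix=I main=N]
After op 8 (commit): HEAD=fix@E [fix=E main=N]
After op 9 (reset): HEAD=fix@A [fix=A main=N]
After op 10 (branch): HEAD=fix@A [exp=A fix=A main=N]
commit A: parents=[]
commit C: parents=['A', 'A']
commit D: parents=['L', 'A']
commit E: parents=['I']
commit I: parents=['A']
commit L: parents=['C']
commit N: parents=['D']

Answer: A C I E L D N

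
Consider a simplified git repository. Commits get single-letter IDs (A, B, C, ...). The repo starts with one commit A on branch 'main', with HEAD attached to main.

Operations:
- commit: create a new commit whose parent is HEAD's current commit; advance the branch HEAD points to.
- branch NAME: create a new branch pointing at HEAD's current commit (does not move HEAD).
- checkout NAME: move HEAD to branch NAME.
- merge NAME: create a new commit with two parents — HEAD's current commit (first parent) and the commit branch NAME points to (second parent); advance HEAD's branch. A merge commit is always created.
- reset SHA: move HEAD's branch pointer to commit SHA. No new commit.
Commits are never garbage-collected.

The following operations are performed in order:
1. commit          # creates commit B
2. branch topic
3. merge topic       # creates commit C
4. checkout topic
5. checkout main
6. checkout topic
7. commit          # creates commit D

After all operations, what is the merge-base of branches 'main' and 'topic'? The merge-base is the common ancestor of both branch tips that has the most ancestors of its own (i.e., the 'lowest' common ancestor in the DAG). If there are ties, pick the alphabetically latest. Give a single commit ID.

After op 1 (commit): HEAD=main@B [main=B]
After op 2 (branch): HEAD=main@B [main=B topic=B]
After op 3 (merge): HEAD=main@C [main=C topic=B]
After op 4 (checkout): HEAD=topic@B [main=C topic=B]
After op 5 (checkout): HEAD=main@C [main=C topic=B]
After op 6 (checkout): HEAD=topic@B [main=C topic=B]
After op 7 (commit): HEAD=topic@D [main=C topic=D]
ancestors(main=C): ['A', 'B', 'C']
ancestors(topic=D): ['A', 'B', 'D']
common: ['A', 'B']

Answer: B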